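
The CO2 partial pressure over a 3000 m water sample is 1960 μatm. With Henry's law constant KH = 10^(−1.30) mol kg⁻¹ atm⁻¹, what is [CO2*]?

KH = 10^(−1.30) = 5.012×10^-2 mol kg⁻¹ atm⁻¹
[CO2*] = KH · pCO2 = 5.012×10^-2 × 1960×10^-6 atm = 9.82×10^-5 mol/kg

[CO2*] = 98.2 μmol/kg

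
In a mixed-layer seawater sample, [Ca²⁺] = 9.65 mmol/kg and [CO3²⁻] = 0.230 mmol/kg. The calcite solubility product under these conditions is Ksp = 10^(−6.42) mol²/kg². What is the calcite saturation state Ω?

Ω = 5.84

Ksp = 10^(−6.42) = 3.802×10^-7
Ω = [Ca²⁺][CO3²⁻]/Ksp = (9.65×10^-3)(0.230×10^-3) / 3.802×10^-7 = 5.84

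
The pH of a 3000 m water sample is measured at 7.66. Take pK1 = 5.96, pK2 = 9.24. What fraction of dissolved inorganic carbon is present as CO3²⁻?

α₂ = 1 / (1 + [H⁺]/K2 + [H⁺]²/(K1K2)) = 1 / (1 + 10^+1.58 + 10^-0.12)
   = 1 / (1 + 38.019 + 0.75858) = 1/39.778 = 0.02514

α₂ = 0.0251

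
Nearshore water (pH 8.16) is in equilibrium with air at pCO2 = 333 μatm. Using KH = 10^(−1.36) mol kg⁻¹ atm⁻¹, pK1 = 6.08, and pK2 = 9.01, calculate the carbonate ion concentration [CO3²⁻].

[CO2*] = KH · pCO2 = 10^(−1.36) × 333×10^-6 = 1.454×10^-5 mol/kg
α₀ = 1/(1 + K1/[H⁺] + K1K2/[H⁺]²) = 1/(1 + 10^+2.08 + 10^+1.23) = 0.007235
DIC = [CO2*]/α₀ = 1.454×10^-5 / 0.007235 = 2.009 mmol/kg
[CO3²⁻] = α₂·DIC; α₂ = 0.1229, so [CO3²⁻] = 0.1229 × 2.009 = 0.247 mmol/kg

[CO3²⁻] = 0.247 mmol/kg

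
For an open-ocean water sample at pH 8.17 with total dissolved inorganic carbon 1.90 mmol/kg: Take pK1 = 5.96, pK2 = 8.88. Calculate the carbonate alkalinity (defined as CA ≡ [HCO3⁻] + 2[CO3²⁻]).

CA = 2.20 mmol/kg

CA = [HCO3⁻] + 2[CO3²⁻] = (α₁ + 2α₂)·DIC
At pH 8.17: [H⁺]/K1 = 10^-2.21 = 0.0061660, K2/[H⁺] = 10^-0.71 = 0.19498
α₁ = 1/(1 + 0.0061660 + 0.19498) = 1/1.2012 = 0.8325; α₂ = α₁·K2/[H⁺] = 0.1623
α₁ + 2α₂ = 1.1572
CA = 1.1572 × 1.90 = 2.20 mmol/kg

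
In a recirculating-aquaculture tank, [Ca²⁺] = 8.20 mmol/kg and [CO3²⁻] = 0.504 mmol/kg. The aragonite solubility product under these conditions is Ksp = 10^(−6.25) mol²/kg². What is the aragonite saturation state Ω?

Ω = 7.35

Ksp = 10^(−6.25) = 5.623×10^-7
Ω = [Ca²⁺][CO3²⁻]/Ksp = (8.20×10^-3)(0.504×10^-3) / 5.623×10^-7 = 7.35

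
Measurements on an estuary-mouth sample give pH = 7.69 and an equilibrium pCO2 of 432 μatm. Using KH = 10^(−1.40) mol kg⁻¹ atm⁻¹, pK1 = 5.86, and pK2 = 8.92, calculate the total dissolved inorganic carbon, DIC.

[CO2*] = KH · pCO2 = 10^(−1.40) × 432×10^-6 = 1.720×10^-5 mol/kg
α₀ = 1/(1 + K1/[H⁺] + K1K2/[H⁺]²) = 1/(1 + 10^+1.83 + 10^+0.60) = 0.01378
DIC = [CO2*]/α₀ = 1.720×10^-5 / 0.01378 = 1.25 mmol/kg

DIC = 1.25 mmol/kg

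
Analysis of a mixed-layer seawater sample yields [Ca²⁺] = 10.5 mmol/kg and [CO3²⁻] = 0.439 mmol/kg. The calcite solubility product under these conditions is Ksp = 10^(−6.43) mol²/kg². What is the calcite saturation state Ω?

Ω = 12.4

Ksp = 10^(−6.43) = 3.715×10^-7
Ω = [Ca²⁺][CO3²⁻]/Ksp = (10.5×10^-3)(0.439×10^-3) / 3.715×10^-7 = 12.4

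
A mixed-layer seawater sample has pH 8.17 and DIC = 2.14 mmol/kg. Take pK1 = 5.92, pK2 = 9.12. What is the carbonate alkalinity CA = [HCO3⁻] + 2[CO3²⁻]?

CA = 2.34 mmol/kg

CA = [HCO3⁻] + 2[CO3²⁻] = (α₁ + 2α₂)·DIC
At pH 8.17: [H⁺]/K1 = 10^-2.25 = 0.0056234, K2/[H⁺] = 10^-0.95 = 0.11220
α₁ = 1/(1 + 0.0056234 + 0.11220) = 1/1.1178 = 0.8946; α₂ = α₁·K2/[H⁺] = 0.1004
α₁ + 2α₂ = 1.0953
CA = 1.0953 × 2.14 = 2.34 mmol/kg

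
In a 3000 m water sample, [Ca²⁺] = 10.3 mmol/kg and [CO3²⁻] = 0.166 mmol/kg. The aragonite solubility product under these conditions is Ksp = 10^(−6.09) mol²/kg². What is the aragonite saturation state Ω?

Ksp = 10^(−6.09) = 8.128×10^-7
Ω = [Ca²⁺][CO3²⁻]/Ksp = (10.3×10^-3)(0.166×10^-3) / 8.128×10^-7 = 2.10

Ω = 2.10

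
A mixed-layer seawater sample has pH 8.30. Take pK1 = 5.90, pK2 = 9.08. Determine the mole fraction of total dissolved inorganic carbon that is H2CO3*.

α₀ = 0.00340

α₀ = 1 / (1 + K1/[H⁺] + K1K2/[H⁺]²) = 1 / (1 + 10^+2.40 + 10^+1.62)
   = 1 / (1 + 251.19 + 41.687) = 1/293.88 = 0.003403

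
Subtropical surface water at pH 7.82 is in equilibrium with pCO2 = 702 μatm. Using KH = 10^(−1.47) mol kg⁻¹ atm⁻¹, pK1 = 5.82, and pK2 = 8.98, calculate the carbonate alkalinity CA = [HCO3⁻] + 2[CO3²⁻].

CA = 2.71 mmol/kg

[CO2*] = KH · pCO2 = 10^(−1.47) × 702×10^-6 = 2.379×10^-5 mol/kg
α₀ = 1/(1 + K1/[H⁺] + K1K2/[H⁺]²) = 1/(1 + 10^+2.00 + 10^+0.84) = 0.009266
DIC = [CO2*]/α₀ = 2.379×10^-5 / 0.009266 = 2.567 mmol/kg
CA = (α₁ + 2α₂)·DIC = (0.9266 + 2×0.06411) × 2.567 = 2.71 mmol/kg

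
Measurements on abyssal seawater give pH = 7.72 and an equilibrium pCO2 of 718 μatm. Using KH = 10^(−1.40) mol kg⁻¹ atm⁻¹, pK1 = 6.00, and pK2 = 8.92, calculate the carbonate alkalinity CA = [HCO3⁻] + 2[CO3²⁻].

[CO2*] = KH · pCO2 = 10^(−1.40) × 718×10^-6 = 2.858×10^-5 mol/kg
α₀ = 1/(1 + K1/[H⁺] + K1K2/[H⁺]²) = 1/(1 + 10^+1.72 + 10^+0.52) = 0.01761
DIC = [CO2*]/α₀ = 2.858×10^-5 / 0.01761 = 1.623 mmol/kg
CA = (α₁ + 2α₂)·DIC = (0.9241 + 2×0.05831) × 1.623 = 1.69 mmol/kg

CA = 1.69 mmol/kg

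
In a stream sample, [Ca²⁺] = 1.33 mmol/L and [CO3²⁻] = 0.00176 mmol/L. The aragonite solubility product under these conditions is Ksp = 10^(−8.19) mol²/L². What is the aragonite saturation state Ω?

Ω = 0.363

Ksp = 10^(−8.19) = 6.457×10^-9
Ω = [Ca²⁺][CO3²⁻]/Ksp = (1.33×10^-3)(0.00176×10^-3) / 6.457×10^-9 = 0.363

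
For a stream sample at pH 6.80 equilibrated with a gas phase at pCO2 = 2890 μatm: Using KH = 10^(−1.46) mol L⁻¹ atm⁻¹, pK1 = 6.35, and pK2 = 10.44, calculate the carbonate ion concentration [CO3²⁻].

[CO3²⁻] = 0.0647 μmol/L

[CO2*] = KH · pCO2 = 10^(−1.46) × 2890×10^-6 = 1.002×10^-4 mol/L
α₀ = 1/(1 + K1/[H⁺] + K1K2/[H⁺]²) = 1/(1 + 10^+0.45 + 10^-3.19) = 0.2618
DIC = [CO2*]/α₀ = 1.002×10^-4 / 0.2618 = 0.3827 mmol/L
[CO3²⁻] = α₂·DIC; α₂ = 0.0001691, so [CO3²⁻] = 0.0001691 × 0.3827 = 6.47×10^-5 mmol/L = 0.0647 μmol/L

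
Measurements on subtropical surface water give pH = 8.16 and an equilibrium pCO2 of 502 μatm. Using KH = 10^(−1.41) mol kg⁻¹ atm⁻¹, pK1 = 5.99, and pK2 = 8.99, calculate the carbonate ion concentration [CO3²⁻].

[CO3²⁻] = 0.427 mmol/kg

[CO2*] = KH · pCO2 = 10^(−1.41) × 502×10^-6 = 1.953×10^-5 mol/kg
α₀ = 1/(1 + K1/[H⁺] + K1K2/[H⁺]²) = 1/(1 + 10^+2.17 + 10^+1.34) = 0.005855
DIC = [CO2*]/α₀ = 1.953×10^-5 / 0.005855 = 3.336 mmol/kg
[CO3²⁻] = α₂·DIC; α₂ = 0.1281, so [CO3²⁻] = 0.1281 × 3.336 = 0.427 mmol/kg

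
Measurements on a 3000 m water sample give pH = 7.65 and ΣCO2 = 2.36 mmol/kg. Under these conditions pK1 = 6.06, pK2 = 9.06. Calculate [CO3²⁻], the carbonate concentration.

[CO3²⁻] = 0.0862 mmol/kg

α₂ = 1 / (1 + [H⁺]/K2 + [H⁺]²/(K1K2)) = 1 / (1 + 10^+1.41 + 10^-0.18)
   = 1 / (1 + 25.704 + 0.66069) = 1/27.365 = 0.03654
[CO3²⁻] = α₂ × DIC = 0.03654 × 2.36 = 0.0862 mmol/kg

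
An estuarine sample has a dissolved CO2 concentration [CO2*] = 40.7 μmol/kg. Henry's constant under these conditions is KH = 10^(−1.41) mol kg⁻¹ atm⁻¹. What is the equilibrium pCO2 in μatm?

KH = 10^(−1.41) = 3.890×10^-2 mol kg⁻¹ atm⁻¹
pCO2 = [CO2*]/KH = 40.7×10^-6 / 3.890×10^-2 = 1.05×10^-3 atm = 1050 μatm

pCO2 = 1050 μatm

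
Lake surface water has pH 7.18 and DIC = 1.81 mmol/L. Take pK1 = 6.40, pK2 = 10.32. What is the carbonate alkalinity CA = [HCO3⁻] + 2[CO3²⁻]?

CA = [HCO3⁻] + 2[CO3²⁻] = (α₁ + 2α₂)·DIC
At pH 7.18: [H⁺]/K1 = 10^-0.78 = 0.16596, K2/[H⁺] = 10^-3.14 = 0.00072444
α₁ = 1/(1 + 0.16596 + 0.00072444) = 1/1.1667 = 0.8571; α₂ = α₁·K2/[H⁺] = 0.0006209
α₁ + 2α₂ = 0.8584
CA = 0.8584 × 1.81 = 1.55 mmol/L

CA = 1.55 mmol/L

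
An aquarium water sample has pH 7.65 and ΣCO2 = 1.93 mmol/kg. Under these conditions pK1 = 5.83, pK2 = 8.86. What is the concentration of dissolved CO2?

[CO2*] = 0.0271 mmol/kg

α₀ = 1 / (1 + K1/[H⁺] + K1K2/[H⁺]²) = 1 / (1 + 10^+1.82 + 10^+0.61)
   = 1 / (1 + 66.069 + 4.0738) = 1/71.143 = 0.01406
[CO2*] = α₀ × DIC = 0.01406 × 1.93 = 0.0271 mmol/kg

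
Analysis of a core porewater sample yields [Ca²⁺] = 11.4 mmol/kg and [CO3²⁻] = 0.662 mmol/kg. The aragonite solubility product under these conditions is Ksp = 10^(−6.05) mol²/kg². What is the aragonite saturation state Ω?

Ksp = 10^(−6.05) = 8.913×10^-7
Ω = [Ca²⁺][CO3²⁻]/Ksp = (11.4×10^-3)(0.662×10^-3) / 8.913×10^-7 = 8.47

Ω = 8.47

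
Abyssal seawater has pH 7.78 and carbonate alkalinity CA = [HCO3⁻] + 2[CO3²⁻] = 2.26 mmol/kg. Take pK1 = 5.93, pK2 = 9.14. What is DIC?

CA = [HCO3⁻] + 2[CO3²⁻] = (α₁ + 2α₂)·DIC
At pH 7.78: [H⁺]/K1 = 10^-1.85 = 0.014125, K2/[H⁺] = 10^-1.36 = 0.043652
α₁ = 1/(1 + 0.014125 + 0.043652) = 1/1.0578 = 0.9454; α₂ = α₁·K2/[H⁺] = 0.04127
α₁ + 2α₂ = 1.0279
DIC = CA / (α₁ + 2α₂) = 2.26 / 1.0279 = 2.20 mmol/kg

DIC = 2.20 mmol/kg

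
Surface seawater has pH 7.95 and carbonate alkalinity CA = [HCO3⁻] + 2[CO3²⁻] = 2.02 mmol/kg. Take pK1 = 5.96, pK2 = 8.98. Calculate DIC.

DIC = 1.88 mmol/kg

CA = [HCO3⁻] + 2[CO3²⁻] = (α₁ + 2α₂)·DIC
At pH 7.95: [H⁺]/K1 = 10^-1.99 = 0.010233, K2/[H⁺] = 10^-1.03 = 0.093325
α₁ = 1/(1 + 0.010233 + 0.093325) = 1/1.1036 = 0.9062; α₂ = α₁·K2/[H⁺] = 0.08457
α₁ + 2α₂ = 1.0753
DIC = CA / (α₁ + 2α₂) = 2.02 / 1.0753 = 1.88 mmol/kg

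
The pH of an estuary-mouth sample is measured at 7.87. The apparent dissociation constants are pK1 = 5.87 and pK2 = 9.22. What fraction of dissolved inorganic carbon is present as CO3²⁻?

α₂ = 0.0424

α₂ = 1 / (1 + [H⁺]/K2 + [H⁺]²/(K1K2)) = 1 / (1 + 10^+1.35 + 10^-0.65)
   = 1 / (1 + 22.387 + 0.22387) = 1/23.611 = 0.04235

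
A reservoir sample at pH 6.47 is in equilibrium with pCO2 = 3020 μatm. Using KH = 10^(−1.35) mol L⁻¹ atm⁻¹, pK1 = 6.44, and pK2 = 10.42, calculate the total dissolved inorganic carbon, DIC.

DIC = 0.279 mmol/L

[CO2*] = KH · pCO2 = 10^(−1.35) × 3020×10^-6 = 1.349×10^-4 mol/L
α₀ = 1/(1 + K1/[H⁺] + K1K2/[H⁺]²) = 1/(1 + 10^+0.03 + 10^-3.92) = 0.4827
DIC = [CO2*]/α₀ = 1.349×10^-4 / 0.4827 = 0.279 mmol/L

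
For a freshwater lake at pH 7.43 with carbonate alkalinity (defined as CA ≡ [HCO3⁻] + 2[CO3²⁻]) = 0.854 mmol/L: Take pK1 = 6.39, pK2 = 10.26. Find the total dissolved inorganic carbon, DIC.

DIC = 0.930 mmol/L

CA = [HCO3⁻] + 2[CO3²⁻] = (α₁ + 2α₂)·DIC
At pH 7.43: [H⁺]/K1 = 10^-1.04 = 0.091201, K2/[H⁺] = 10^-2.83 = 0.0014791
α₁ = 1/(1 + 0.091201 + 0.0014791) = 1/1.0927 = 0.9152; α₂ = α₁·K2/[H⁺] = 0.001354
α₁ + 2α₂ = 0.9179
DIC = CA / (α₁ + 2α₂) = 0.854 / 0.9179 = 0.930 mmol/L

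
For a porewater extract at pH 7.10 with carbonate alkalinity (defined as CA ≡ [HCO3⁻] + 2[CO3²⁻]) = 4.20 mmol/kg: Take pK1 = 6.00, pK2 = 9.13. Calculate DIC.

DIC = 4.49 mmol/kg

CA = [HCO3⁻] + 2[CO3²⁻] = (α₁ + 2α₂)·DIC
At pH 7.10: [H⁺]/K1 = 10^-1.10 = 0.079433, K2/[H⁺] = 10^-2.03 = 0.0093325
α₁ = 1/(1 + 0.079433 + 0.0093325) = 1/1.0888 = 0.9185; α₂ = α₁·K2/[H⁺] = 0.008572
α₁ + 2α₂ = 0.9356
DIC = CA / (α₁ + 2α₂) = 4.20 / 0.9356 = 4.49 mmol/kg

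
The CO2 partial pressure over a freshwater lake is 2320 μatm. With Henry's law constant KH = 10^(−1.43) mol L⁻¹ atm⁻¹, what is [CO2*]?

[CO2*] = 86.2 μmol/L

KH = 10^(−1.43) = 3.715×10^-2 mol L⁻¹ atm⁻¹
[CO2*] = KH · pCO2 = 3.715×10^-2 × 2320×10^-6 atm = 8.62×10^-5 mol/L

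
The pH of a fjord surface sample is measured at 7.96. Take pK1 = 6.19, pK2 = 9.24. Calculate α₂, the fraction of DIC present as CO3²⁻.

α₂ = 0.0491

α₂ = 1 / (1 + [H⁺]/K2 + [H⁺]²/(K1K2)) = 1 / (1 + 10^+1.28 + 10^-0.49)
   = 1 / (1 + 19.055 + 0.32359) = 1/20.378 = 0.04907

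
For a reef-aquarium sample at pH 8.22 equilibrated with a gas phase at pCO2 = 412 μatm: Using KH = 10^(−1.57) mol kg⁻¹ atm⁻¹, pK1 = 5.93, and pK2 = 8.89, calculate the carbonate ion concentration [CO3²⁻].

[CO3²⁻] = 0.462 mmol/kg

[CO2*] = KH · pCO2 = 10^(−1.57) × 412×10^-6 = 1.109×10^-5 mol/kg
α₀ = 1/(1 + K1/[H⁺] + K1K2/[H⁺]²) = 1/(1 + 10^+2.29 + 10^+1.62) = 0.004207
DIC = [CO2*]/α₀ = 1.109×10^-5 / 0.004207 = 2.636 mmol/kg
[CO3²⁻] = α₂·DIC; α₂ = 0.1754, so [CO3²⁻] = 0.1754 × 2.636 = 0.462 mmol/kg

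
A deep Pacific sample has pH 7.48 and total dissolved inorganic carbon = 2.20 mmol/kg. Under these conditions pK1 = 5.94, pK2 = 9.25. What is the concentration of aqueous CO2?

[CO2*] = 0.0607 mmol/kg

α₀ = 1 / (1 + K1/[H⁺] + K1K2/[H⁺]²) = 1 / (1 + 10^+1.54 + 10^-0.23)
   = 1 / (1 + 34.674 + 0.58884) = 1/36.263 = 0.02758
[CO2*] = α₀ × DIC = 0.02758 × 2.20 = 0.0607 mmol/kg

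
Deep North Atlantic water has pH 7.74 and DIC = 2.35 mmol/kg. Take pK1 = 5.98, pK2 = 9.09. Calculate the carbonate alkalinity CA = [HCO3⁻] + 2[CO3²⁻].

CA = [HCO3⁻] + 2[CO3²⁻] = (α₁ + 2α₂)·DIC
At pH 7.74: [H⁺]/K1 = 10^-1.76 = 0.017378, K2/[H⁺] = 10^-1.35 = 0.044668
α₁ = 1/(1 + 0.017378 + 0.044668) = 1/1.0620 = 0.9416; α₂ = α₁·K2/[H⁺] = 0.04206
α₁ + 2α₂ = 1.0257
CA = 1.0257 × 2.35 = 2.41 mmol/kg

CA = 2.41 mmol/kg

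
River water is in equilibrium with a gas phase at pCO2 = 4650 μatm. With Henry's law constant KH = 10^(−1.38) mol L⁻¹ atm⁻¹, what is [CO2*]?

KH = 10^(−1.38) = 4.169×10^-2 mol L⁻¹ atm⁻¹
[CO2*] = KH · pCO2 = 4.169×10^-2 × 4650×10^-6 atm = 1.94×10^-4 mol/L

[CO2*] = 194 μmol/L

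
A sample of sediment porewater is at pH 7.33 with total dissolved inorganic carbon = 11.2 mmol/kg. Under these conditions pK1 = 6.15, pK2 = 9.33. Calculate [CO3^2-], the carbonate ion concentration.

α₂ = 1 / (1 + [H⁺]/K2 + [H⁺]²/(K1K2)) = 1 / (1 + 10^+2.00 + 10^+0.82)
   = 1 / (1 + 100.00 + 6.6069) = 1/107.61 = 0.009293
[CO3²⁻] = α₂ × DIC = 0.009293 × 11.2 = 0.104 mmol/kg

[CO3²⁻] = 0.104 mmol/kg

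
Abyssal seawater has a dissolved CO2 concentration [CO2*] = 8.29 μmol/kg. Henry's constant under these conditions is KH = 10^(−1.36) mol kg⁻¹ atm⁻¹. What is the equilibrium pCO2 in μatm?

pCO2 = 190 μatm

KH = 10^(−1.36) = 4.365×10^-2 mol kg⁻¹ atm⁻¹
pCO2 = [CO2*]/KH = 8.29×10^-6 / 4.365×10^-2 = 1.90×10^-4 atm = 190 μatm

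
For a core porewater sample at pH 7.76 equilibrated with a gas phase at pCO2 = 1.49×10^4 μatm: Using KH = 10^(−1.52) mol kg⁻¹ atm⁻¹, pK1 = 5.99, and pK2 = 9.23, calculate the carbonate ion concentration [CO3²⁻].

[CO3²⁻] = 0.898 mmol/kg

[CO2*] = KH · pCO2 = 10^(−1.52) × 1.49×10^4×10^-6 = 4.500×10^-4 mol/kg
α₀ = 1/(1 + K1/[H⁺] + K1K2/[H⁺]²) = 1/(1 + 10^+1.77 + 10^+0.30) = 0.01616
DIC = [CO2*]/α₀ = 4.500×10^-4 / 0.01616 = 27.84 mmol/kg
[CO3²⁻] = α₂·DIC; α₂ = 0.03224, so [CO3²⁻] = 0.03224 × 27.84 = 0.898 mmol/kg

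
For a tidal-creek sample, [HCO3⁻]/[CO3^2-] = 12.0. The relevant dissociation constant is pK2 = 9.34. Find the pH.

pH = 8.26

From K2 = [H⁺][CO3^2-]/[HCO3⁻]:  pH = pK2 − log₁₀([HCO3⁻]/[CO3^2-])
log₁₀(12.0) = +1.079
pH = 9.34 − (+1.079) = 8.26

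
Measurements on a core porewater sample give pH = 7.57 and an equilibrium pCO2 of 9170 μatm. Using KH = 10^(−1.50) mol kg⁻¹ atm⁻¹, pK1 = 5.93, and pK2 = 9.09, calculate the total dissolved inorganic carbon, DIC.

DIC = 13.3 mmol/kg

[CO2*] = KH · pCO2 = 10^(−1.50) × 9170×10^-6 = 2.900×10^-4 mol/kg
α₀ = 1/(1 + K1/[H⁺] + K1K2/[H⁺]²) = 1/(1 + 10^+1.64 + 10^+0.12) = 0.02175
DIC = [CO2*]/α₀ = 2.900×10^-4 / 0.02175 = 13.3 mmol/kg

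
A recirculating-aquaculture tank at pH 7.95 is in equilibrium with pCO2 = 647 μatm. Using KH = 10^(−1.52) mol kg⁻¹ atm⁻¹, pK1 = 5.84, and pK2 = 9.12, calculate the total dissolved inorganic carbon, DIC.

DIC = 2.71 mmol/kg

[CO2*] = KH · pCO2 = 10^(−1.52) × 647×10^-6 = 1.954×10^-5 mol/kg
α₀ = 1/(1 + K1/[H⁺] + K1K2/[H⁺]²) = 1/(1 + 10^+2.11 + 10^+0.94) = 0.007218
DIC = [CO2*]/α₀ = 1.954×10^-5 / 0.007218 = 2.71 mmol/kg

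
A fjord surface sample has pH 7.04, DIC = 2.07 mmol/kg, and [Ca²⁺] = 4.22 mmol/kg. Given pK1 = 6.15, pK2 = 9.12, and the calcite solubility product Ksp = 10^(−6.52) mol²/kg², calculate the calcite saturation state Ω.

Ω = 0.212

α₂ = 1 / (1 + [H⁺]/K2 + [H⁺]²/(K1K2)) = 1 / (1 + 10^+2.08 + 10^+1.19)
   = 1 / (1 + 120.23 + 15.488) = 1/136.71 = 0.007315
[CO3²⁻] = α₂ × DIC = 0.007315 × 2.07 = 0.01514 mmol/kg = 15.14 μmol/kg
Ksp = 10^(−6.52) = 3.020×10^-7
Ω = [Ca²⁺][CO3²⁻]/Ksp = (4.22×10^-3)(1.514×10^-5) / 3.020×10^-7 = 0.212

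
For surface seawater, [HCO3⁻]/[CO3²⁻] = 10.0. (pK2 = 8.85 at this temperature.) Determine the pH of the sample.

pH = 7.85

From K2 = [H⁺][CO3²⁻]/[HCO3⁻]:  pH = pK2 − log₁₀([HCO3⁻]/[CO3²⁻])
log₁₀(10.0) = +1.000
pH = 8.85 − (+1.000) = 7.85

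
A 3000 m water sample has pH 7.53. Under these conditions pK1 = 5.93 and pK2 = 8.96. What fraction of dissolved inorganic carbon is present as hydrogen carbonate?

α₁ = 0.941

α₁ = 1 / (1 + [H⁺]/K1 + K2/[H⁺]) = 1 / (1 + 10^-1.60 + 10^-1.43)
   = 1 / (1 + 0.025119 + 0.037154) = 1/1.0623 = 0.9414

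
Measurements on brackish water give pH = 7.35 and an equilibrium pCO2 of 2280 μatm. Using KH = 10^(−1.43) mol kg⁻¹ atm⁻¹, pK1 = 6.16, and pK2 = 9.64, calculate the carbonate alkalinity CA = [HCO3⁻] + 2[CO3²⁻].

[CO2*] = KH · pCO2 = 10^(−1.43) × 2280×10^-6 = 8.471×10^-5 mol/kg
α₀ = 1/(1 + K1/[H⁺] + K1K2/[H⁺]²) = 1/(1 + 10^+1.19 + 10^-1.10) = 0.06036
DIC = [CO2*]/α₀ = 8.471×10^-5 / 0.06036 = 1.403 mmol/kg
CA = (α₁ + 2α₂)·DIC = (0.9348 + 2×0.004794) × 1.403 = 1.33 mmol/kg

CA = 1.33 mmol/kg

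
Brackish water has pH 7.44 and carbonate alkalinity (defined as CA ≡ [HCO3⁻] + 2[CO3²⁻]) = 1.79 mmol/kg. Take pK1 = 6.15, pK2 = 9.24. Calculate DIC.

DIC = 1.85 mmol/kg

CA = [HCO3⁻] + 2[CO3²⁻] = (α₁ + 2α₂)·DIC
At pH 7.44: [H⁺]/K1 = 10^-1.29 = 0.051286, K2/[H⁺] = 10^-1.80 = 0.015849
α₁ = 1/(1 + 0.051286 + 0.015849) = 1/1.0671 = 0.9371; α₂ = α₁·K2/[H⁺] = 0.01485
α₁ + 2α₂ = 0.9668
DIC = CA / (α₁ + 2α₂) = 1.79 / 0.9668 = 1.85 mmol/kg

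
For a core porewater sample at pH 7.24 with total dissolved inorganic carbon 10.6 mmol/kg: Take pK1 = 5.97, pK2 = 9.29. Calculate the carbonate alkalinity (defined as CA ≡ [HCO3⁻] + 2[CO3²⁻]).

CA = [HCO3⁻] + 2[CO3²⁻] = (α₁ + 2α₂)·DIC
At pH 7.24: [H⁺]/K1 = 10^-1.27 = 0.053703, K2/[H⁺] = 10^-2.05 = 0.0089125
α₁ = 1/(1 + 0.053703 + 0.0089125) = 1/1.0626 = 0.9411; α₂ = α₁·K2/[H⁺] = 0.008387
α₁ + 2α₂ = 0.9578
CA = 0.9578 × 10.6 = 10.2 mmol/kg

CA = 10.2 mmol/kg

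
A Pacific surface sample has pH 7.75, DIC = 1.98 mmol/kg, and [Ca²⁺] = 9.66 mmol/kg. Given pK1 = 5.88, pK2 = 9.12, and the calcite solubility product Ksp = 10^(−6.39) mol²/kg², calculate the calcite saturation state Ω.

Ω = 1.90

α₂ = 1 / (1 + [H⁺]/K2 + [H⁺]²/(K1K2)) = 1 / (1 + 10^+1.37 + 10^-0.50)
   = 1 / (1 + 23.442 + 0.31623) = 1/24.759 = 0.04039
[CO3²⁻] = α₂ × DIC = 0.04039 × 1.98 = 0.07997 mmol/kg
Ksp = 10^(−6.39) = 4.074×10^-7
Ω = [Ca²⁺][CO3²⁻]/Ksp = (9.66×10^-3)(7.997×10^-5) / 4.074×10^-7 = 1.90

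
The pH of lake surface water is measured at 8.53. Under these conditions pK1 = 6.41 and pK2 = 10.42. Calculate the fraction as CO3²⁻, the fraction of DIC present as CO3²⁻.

α₂ = 1 / (1 + [H⁺]/K2 + [H⁺]²/(K1K2)) = 1 / (1 + 10^+1.89 + 10^-0.23)
   = 1 / (1 + 77.625 + 0.58884) = 1/79.214 = 0.01262

α₂ = 0.0126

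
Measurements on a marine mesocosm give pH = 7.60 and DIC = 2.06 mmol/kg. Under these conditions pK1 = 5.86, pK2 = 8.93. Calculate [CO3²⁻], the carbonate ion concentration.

α₂ = 1 / (1 + [H⁺]/K2 + [H⁺]²/(K1K2)) = 1 / (1 + 10^+1.33 + 10^-0.41)
   = 1 / (1 + 21.380 + 0.38905) = 1/22.769 = 0.04392
[CO3²⁻] = α₂ × DIC = 0.04392 × 2.06 = 0.0905 mmol/kg

[CO3²⁻] = 0.0905 mmol/kg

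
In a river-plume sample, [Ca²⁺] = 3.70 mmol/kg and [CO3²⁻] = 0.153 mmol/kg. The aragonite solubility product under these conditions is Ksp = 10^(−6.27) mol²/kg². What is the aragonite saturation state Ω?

Ksp = 10^(−6.27) = 5.370×10^-7
Ω = [Ca²⁺][CO3²⁻]/Ksp = (3.70×10^-3)(0.153×10^-3) / 5.370×10^-7 = 1.05

Ω = 1.05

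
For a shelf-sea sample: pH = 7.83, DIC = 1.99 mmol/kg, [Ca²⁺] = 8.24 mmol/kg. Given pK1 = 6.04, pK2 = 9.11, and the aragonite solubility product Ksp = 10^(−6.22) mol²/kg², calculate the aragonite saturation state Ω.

Ω = 1.34

α₂ = 1 / (1 + [H⁺]/K2 + [H⁺]²/(K1K2)) = 1 / (1 + 10^+1.28 + 10^-0.51)
   = 1 / (1 + 19.055 + 0.30903) = 1/20.364 = 0.04911
[CO3²⁻] = α₂ × DIC = 0.04911 × 1.99 = 0.09772 mmol/kg
Ksp = 10^(−6.22) = 6.026×10^-7
Ω = [Ca²⁺][CO3²⁻]/Ksp = (8.24×10^-3)(9.772×10^-5) / 6.026×10^-7 = 1.34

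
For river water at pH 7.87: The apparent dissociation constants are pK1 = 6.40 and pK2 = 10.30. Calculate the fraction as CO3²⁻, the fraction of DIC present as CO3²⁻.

α₂ = 0.00358

α₂ = 1 / (1 + [H⁺]/K2 + [H⁺]²/(K1K2)) = 1 / (1 + 10^+2.43 + 10^+0.96)
   = 1 / (1 + 269.15 + 9.1201) = 1/279.27 = 0.003581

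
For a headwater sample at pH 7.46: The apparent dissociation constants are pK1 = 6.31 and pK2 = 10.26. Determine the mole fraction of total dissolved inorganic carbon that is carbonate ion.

α₂ = 1 / (1 + [H⁺]/K2 + [H⁺]²/(K1K2)) = 1 / (1 + 10^+2.80 + 10^+1.65)
   = 1 / (1 + 630.96 + 44.668) = 1/676.63 = 0.001478

α₂ = 0.00148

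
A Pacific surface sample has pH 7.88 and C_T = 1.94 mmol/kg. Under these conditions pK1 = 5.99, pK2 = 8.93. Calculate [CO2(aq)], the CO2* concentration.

[CO2*] = 0.0227 mmol/kg

α₀ = 1 / (1 + K1/[H⁺] + K1K2/[H⁺]²) = 1 / (1 + 10^+1.89 + 10^+0.84)
   = 1 / (1 + 77.625 + 6.9183) = 1/85.543 = 0.01169
[CO2*] = α₀ × DIC = 0.01169 × 1.94 = 0.0227 mmol/kg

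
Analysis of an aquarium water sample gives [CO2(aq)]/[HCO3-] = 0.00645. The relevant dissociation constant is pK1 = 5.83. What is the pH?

From K1 = [H⁺][HCO3-]/[CO2(aq)]:  pH = pK1 − log₁₀([CO2(aq)]/[HCO3-])
log₁₀(0.00645) = -2.190
pH = 5.83 − (-2.190) = 8.02

pH = 8.02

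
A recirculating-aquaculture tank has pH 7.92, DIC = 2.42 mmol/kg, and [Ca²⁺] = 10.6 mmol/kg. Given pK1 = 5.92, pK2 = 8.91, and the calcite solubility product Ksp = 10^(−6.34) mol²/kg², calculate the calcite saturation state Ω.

Ω = 5.16

α₂ = 1 / (1 + [H⁺]/K2 + [H⁺]²/(K1K2)) = 1 / (1 + 10^+0.99 + 10^-1.01)
   = 1 / (1 + 9.7724 + 0.097724) = 1/10.870 = 0.09200
[CO3²⁻] = α₂ × DIC = 0.09200 × 2.42 = 0.2226 mmol/kg
Ksp = 10^(−6.34) = 4.571×10^-7
Ω = [Ca²⁺][CO3²⁻]/Ksp = (10.6×10^-3)(2.226×10^-4) / 4.571×10^-7 = 5.16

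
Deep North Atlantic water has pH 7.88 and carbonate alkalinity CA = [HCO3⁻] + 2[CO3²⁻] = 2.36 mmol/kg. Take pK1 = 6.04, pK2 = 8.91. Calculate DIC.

DIC = 2.20 mmol/kg

CA = [HCO3⁻] + 2[CO3²⁻] = (α₁ + 2α₂)·DIC
At pH 7.88: [H⁺]/K1 = 10^-1.84 = 0.014454, K2/[H⁺] = 10^-1.03 = 0.093325
α₁ = 1/(1 + 0.014454 + 0.093325) = 1/1.1078 = 0.9027; α₂ = α₁·K2/[H⁺] = 0.08425
α₁ + 2α₂ = 1.0712
DIC = CA / (α₁ + 2α₂) = 2.36 / 1.0712 = 2.20 mmol/kg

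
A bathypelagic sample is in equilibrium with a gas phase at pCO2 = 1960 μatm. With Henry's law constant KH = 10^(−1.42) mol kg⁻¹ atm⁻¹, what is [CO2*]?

KH = 10^(−1.42) = 3.802×10^-2 mol kg⁻¹ atm⁻¹
[CO2*] = KH · pCO2 = 3.802×10^-2 × 1960×10^-6 atm = 7.45×10^-5 mol/kg

[CO2*] = 74.5 μmol/kg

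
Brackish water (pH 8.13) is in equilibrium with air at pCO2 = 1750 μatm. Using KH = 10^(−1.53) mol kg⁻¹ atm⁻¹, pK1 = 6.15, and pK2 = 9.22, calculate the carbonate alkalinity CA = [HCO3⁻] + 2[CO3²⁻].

[CO2*] = KH · pCO2 = 10^(−1.53) × 1750×10^-6 = 5.165×10^-5 mol/kg
α₀ = 1/(1 + K1/[H⁺] + K1K2/[H⁺]²) = 1/(1 + 10^+1.98 + 10^+0.89) = 0.009591
DIC = [CO2*]/α₀ = 5.165×10^-5 / 0.009591 = 5.385 mmol/kg
CA = (α₁ + 2α₂)·DIC = (0.9160 + 2×0.07445) × 5.385 = 5.73 mmol/kg

CA = 5.73 mmol/kg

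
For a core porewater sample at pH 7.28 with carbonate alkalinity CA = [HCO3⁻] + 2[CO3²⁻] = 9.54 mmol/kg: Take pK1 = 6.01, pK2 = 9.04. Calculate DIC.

DIC = 9.87 mmol/kg

CA = [HCO3⁻] + 2[CO3²⁻] = (α₁ + 2α₂)·DIC
At pH 7.28: [H⁺]/K1 = 10^-1.27 = 0.053703, K2/[H⁺] = 10^-1.76 = 0.017378
α₁ = 1/(1 + 0.053703 + 0.017378) = 1/1.0711 = 0.9336; α₂ = α₁·K2/[H⁺] = 0.01622
α₁ + 2α₂ = 0.9661
DIC = CA / (α₁ + 2α₂) = 9.54 / 0.9661 = 9.87 mmol/kg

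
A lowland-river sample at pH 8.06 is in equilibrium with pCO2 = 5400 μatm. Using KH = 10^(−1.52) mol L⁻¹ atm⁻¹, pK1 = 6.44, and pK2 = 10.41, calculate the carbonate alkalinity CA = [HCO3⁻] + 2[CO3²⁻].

[CO2*] = KH · pCO2 = 10^(−1.52) × 5400×10^-6 = 1.631×10^-4 mol/L
α₀ = 1/(1 + K1/[H⁺] + K1K2/[H⁺]²) = 1/(1 + 10^+1.62 + 10^-0.73) = 0.02332
DIC = [CO2*]/α₀ = 1.631×10^-4 / 0.02332 = 6.992 mmol/L
CA = (α₁ + 2α₂)·DIC = (0.9723 + 2×0.004343) × 6.992 = 6.86 mmol/L

CA = 6.86 mmol/L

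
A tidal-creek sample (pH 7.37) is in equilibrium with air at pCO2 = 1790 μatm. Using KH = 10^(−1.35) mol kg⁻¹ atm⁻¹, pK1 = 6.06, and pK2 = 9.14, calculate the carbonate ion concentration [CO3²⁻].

[CO3²⁻] = 0.0277 mmol/kg

[CO2*] = KH · pCO2 = 10^(−1.35) × 1790×10^-6 = 7.996×10^-5 mol/kg
α₀ = 1/(1 + K1/[H⁺] + K1K2/[H⁺]²) = 1/(1 + 10^+1.31 + 10^-0.46) = 0.04595
DIC = [CO2*]/α₀ = 7.996×10^-5 / 0.04595 = 1.740 mmol/kg
[CO3²⁻] = α₂·DIC; α₂ = 0.01593, so [CO3²⁻] = 0.01593 × 1.740 = 0.0277 mmol/kg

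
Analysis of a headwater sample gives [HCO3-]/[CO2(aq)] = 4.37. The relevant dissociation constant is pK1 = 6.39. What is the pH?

From K1 = [H⁺][HCO3-]/[CO2(aq)]:  pH = pK1 + log₁₀([HCO3-]/[CO2(aq)])
log₁₀(4.37) = +0.640
pH = 6.39 + (+0.640) = 7.03

pH = 7.03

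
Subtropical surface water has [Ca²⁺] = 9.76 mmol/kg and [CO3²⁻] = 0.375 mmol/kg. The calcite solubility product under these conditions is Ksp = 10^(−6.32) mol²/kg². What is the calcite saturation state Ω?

Ω = 7.65

Ksp = 10^(−6.32) = 4.786×10^-7
Ω = [Ca²⁺][CO3²⁻]/Ksp = (9.76×10^-3)(0.375×10^-3) / 4.786×10^-7 = 7.65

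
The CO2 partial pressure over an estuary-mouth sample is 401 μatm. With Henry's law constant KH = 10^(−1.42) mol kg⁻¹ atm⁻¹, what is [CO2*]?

[CO2*] = 15.2 μmol/kg

KH = 10^(−1.42) = 3.802×10^-2 mol kg⁻¹ atm⁻¹
[CO2*] = KH · pCO2 = 3.802×10^-2 × 401×10^-6 atm = 1.52×10^-5 mol/kg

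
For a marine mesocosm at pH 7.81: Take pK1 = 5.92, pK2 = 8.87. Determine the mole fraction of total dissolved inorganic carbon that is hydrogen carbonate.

α₁ = 0.909

α₁ = 1 / (1 + [H⁺]/K1 + K2/[H⁺]) = 1 / (1 + 10^-1.89 + 10^-1.06)
   = 1 / (1 + 0.012882 + 0.087096) = 1/1.1000 = 0.9091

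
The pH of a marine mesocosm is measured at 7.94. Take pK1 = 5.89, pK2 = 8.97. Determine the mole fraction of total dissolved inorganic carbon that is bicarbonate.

α₁ = 0.907

α₁ = 1 / (1 + [H⁺]/K1 + K2/[H⁺]) = 1 / (1 + 10^-2.05 + 10^-1.03)
   = 1 / (1 + 0.0089125 + 0.093325) = 1/1.1022 = 0.9072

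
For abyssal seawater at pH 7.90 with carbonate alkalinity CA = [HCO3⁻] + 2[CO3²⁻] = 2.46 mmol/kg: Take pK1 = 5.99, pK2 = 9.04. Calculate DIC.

DIC = 2.33 mmol/kg

CA = [HCO3⁻] + 2[CO3²⁻] = (α₁ + 2α₂)·DIC
At pH 7.90: [H⁺]/K1 = 10^-1.91 = 0.012303, K2/[H⁺] = 10^-1.14 = 0.072444
α₁ = 1/(1 + 0.012303 + 0.072444) = 1/1.0847 = 0.9219; α₂ = α₁·K2/[H⁺] = 0.06678
α₁ + 2α₂ = 1.0554
DIC = CA / (α₁ + 2α₂) = 2.46 / 1.0554 = 2.33 mmol/kg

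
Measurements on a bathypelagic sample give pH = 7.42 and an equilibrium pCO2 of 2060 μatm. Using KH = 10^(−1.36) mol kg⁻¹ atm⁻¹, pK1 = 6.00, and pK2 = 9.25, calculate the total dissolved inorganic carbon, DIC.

DIC = 2.49 mmol/kg

[CO2*] = KH · pCO2 = 10^(−1.36) × 2060×10^-6 = 8.992×10^-5 mol/kg
α₀ = 1/(1 + K1/[H⁺] + K1K2/[H⁺]²) = 1/(1 + 10^+1.42 + 10^-0.41) = 0.03611
DIC = [CO2*]/α₀ = 8.992×10^-5 / 0.03611 = 2.49 mmol/kg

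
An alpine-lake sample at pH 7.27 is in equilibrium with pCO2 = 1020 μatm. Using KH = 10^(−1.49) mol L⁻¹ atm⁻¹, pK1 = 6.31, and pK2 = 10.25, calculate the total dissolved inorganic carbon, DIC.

DIC = 0.334 mmol/L

[CO2*] = KH · pCO2 = 10^(−1.49) × 1020×10^-6 = 3.301×10^-5 mol/L
α₀ = 1/(1 + K1/[H⁺] + K1K2/[H⁺]²) = 1/(1 + 10^+0.96 + 10^-2.02) = 0.09872
DIC = [CO2*]/α₀ = 3.301×10^-5 / 0.09872 = 0.334 mmol/L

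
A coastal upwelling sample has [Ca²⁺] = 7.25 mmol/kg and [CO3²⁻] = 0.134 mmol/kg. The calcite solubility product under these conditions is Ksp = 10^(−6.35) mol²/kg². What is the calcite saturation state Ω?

Ksp = 10^(−6.35) = 4.467×10^-7
Ω = [Ca²⁺][CO3²⁻]/Ksp = (7.25×10^-3)(0.134×10^-3) / 4.467×10^-7 = 2.17

Ω = 2.17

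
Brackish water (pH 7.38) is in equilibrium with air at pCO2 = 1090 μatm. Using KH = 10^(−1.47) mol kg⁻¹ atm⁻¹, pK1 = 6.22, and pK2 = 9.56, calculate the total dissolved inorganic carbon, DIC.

[CO2*] = KH · pCO2 = 10^(−1.47) × 1090×10^-6 = 3.693×10^-5 mol/kg
α₀ = 1/(1 + K1/[H⁺] + K1K2/[H⁺]²) = 1/(1 + 10^+1.16 + 10^-1.02) = 0.06431
DIC = [CO2*]/α₀ = 3.693×10^-5 / 0.06431 = 0.574 mmol/kg

DIC = 0.574 mmol/kg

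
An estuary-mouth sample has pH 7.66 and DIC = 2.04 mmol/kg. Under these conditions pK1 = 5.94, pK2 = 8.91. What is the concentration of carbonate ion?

α₂ = 1 / (1 + [H⁺]/K2 + [H⁺]²/(K1K2)) = 1 / (1 + 10^+1.25 + 10^-0.47)
   = 1 / (1 + 17.783 + 0.33884) = 1/19.122 = 0.05230
[CO3²⁻] = α₂ × DIC = 0.05230 × 2.04 = 0.107 mmol/kg

[CO3²⁻] = 0.107 mmol/kg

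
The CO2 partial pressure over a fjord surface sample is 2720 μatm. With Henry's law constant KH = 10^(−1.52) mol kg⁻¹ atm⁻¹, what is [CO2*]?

[CO2*] = 82.1 μmol/kg

KH = 10^(−1.52) = 3.020×10^-2 mol kg⁻¹ atm⁻¹
[CO2*] = KH · pCO2 = 3.020×10^-2 × 2720×10^-6 atm = 8.21×10^-5 mol/kg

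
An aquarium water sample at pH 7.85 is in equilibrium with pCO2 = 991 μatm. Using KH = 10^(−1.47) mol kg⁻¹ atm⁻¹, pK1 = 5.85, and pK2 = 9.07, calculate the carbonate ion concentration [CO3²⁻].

[CO2*] = KH · pCO2 = 10^(−1.47) × 991×10^-6 = 3.358×10^-5 mol/kg
α₀ = 1/(1 + K1/[H⁺] + K1K2/[H⁺]²) = 1/(1 + 10^+2.00 + 10^+0.78) = 0.009344
DIC = [CO2*]/α₀ = 3.358×10^-5 / 0.009344 = 3.594 mmol/kg
[CO3²⁻] = α₂·DIC; α₂ = 0.05630, so [CO3²⁻] = 0.05630 × 3.594 = 0.202 mmol/kg

[CO3²⁻] = 0.202 mmol/kg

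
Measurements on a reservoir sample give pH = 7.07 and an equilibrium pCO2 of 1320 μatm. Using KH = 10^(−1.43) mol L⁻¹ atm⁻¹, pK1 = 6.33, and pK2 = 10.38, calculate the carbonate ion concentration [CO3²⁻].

[CO2*] = KH · pCO2 = 10^(−1.43) × 1320×10^-6 = 4.904×10^-5 mol/L
α₀ = 1/(1 + K1/[H⁺] + K1K2/[H⁺]²) = 1/(1 + 10^+0.74 + 10^-2.57) = 0.1539
DIC = [CO2*]/α₀ = 4.904×10^-5 / 0.1539 = 0.3187 mmol/L
[CO3²⁻] = α₂·DIC; α₂ = 0.0004142, so [CO3²⁻] = 0.0004142 × 0.3187 = 0.000132 mmol/L = 0.132 μmol/L

[CO3²⁻] = 0.132 μmol/L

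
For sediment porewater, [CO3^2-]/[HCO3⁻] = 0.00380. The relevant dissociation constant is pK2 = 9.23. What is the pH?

From K2 = [H⁺][CO3^2-]/[HCO3⁻]:  pH = pK2 + log₁₀([CO3^2-]/[HCO3⁻])
log₁₀(0.00380) = -2.420
pH = 9.23 + (-2.420) = 6.81

pH = 6.81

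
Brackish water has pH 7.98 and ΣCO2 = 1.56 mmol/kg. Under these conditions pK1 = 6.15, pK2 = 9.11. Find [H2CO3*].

α₀ = 1 / (1 + K1/[H⁺] + K1K2/[H⁺]²) = 1 / (1 + 10^+1.83 + 10^+0.70)
   = 1 / (1 + 67.608 + 5.0119) = 1/73.620 = 0.01358
[CO2*] = α₀ × DIC = 0.01358 × 1.56 = 0.0212 mmol/kg

[CO2*] = 0.0212 mmol/kg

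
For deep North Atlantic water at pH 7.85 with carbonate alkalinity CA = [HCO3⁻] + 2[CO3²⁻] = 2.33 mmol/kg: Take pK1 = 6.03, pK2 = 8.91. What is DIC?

CA = [HCO3⁻] + 2[CO3²⁻] = (α₁ + 2α₂)·DIC
At pH 7.85: [H⁺]/K1 = 10^-1.82 = 0.015136, K2/[H⁺] = 10^-1.06 = 0.087096
α₁ = 1/(1 + 0.015136 + 0.087096) = 1/1.1022 = 0.9073; α₂ = α₁·K2/[H⁺] = 0.07902
α₁ + 2α₂ = 1.0653
DIC = CA / (α₁ + 2α₂) = 2.33 / 1.0653 = 2.19 mmol/kg

DIC = 2.19 mmol/kg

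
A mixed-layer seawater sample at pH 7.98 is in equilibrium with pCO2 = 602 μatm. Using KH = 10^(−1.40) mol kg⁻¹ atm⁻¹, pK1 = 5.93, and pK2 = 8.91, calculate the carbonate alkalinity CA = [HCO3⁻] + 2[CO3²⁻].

CA = 3.32 mmol/kg

[CO2*] = KH · pCO2 = 10^(−1.40) × 602×10^-6 = 2.397×10^-5 mol/kg
α₀ = 1/(1 + K1/[H⁺] + K1K2/[H⁺]²) = 1/(1 + 10^+2.05 + 10^+1.12) = 0.007912
DIC = [CO2*]/α₀ = 2.397×10^-5 / 0.007912 = 3.029 mmol/kg
CA = (α₁ + 2α₂)·DIC = (0.8878 + 2×0.1043) × 3.029 = 3.32 mmol/kg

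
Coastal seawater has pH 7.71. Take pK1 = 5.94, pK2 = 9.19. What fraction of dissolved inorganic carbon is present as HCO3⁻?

α₁ = 1 / (1 + [H⁺]/K1 + K2/[H⁺]) = 1 / (1 + 10^-1.77 + 10^-1.48)
   = 1 / (1 + 0.016982 + 0.033113) = 1/1.0501 = 0.9523

α₁ = 0.952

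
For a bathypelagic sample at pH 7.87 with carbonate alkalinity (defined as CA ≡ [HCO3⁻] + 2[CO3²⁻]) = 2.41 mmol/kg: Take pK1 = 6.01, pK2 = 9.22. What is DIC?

DIC = 2.34 mmol/kg

CA = [HCO3⁻] + 2[CO3²⁻] = (α₁ + 2α₂)·DIC
At pH 7.87: [H⁺]/K1 = 10^-1.86 = 0.013804, K2/[H⁺] = 10^-1.35 = 0.044668
α₁ = 1/(1 + 0.013804 + 0.044668) = 1/1.0585 = 0.9448; α₂ = α₁·K2/[H⁺] = 0.04220
α₁ + 2α₂ = 1.0292
DIC = CA / (α₁ + 2α₂) = 2.41 / 1.0292 = 2.34 mmol/kg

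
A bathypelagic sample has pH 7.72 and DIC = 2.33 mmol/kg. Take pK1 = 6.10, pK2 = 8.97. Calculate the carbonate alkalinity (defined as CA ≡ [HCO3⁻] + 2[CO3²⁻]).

CA = 2.40 mmol/kg

CA = [HCO3⁻] + 2[CO3²⁻] = (α₁ + 2α₂)·DIC
At pH 7.72: [H⁺]/K1 = 10^-1.62 = 0.023988, K2/[H⁺] = 10^-1.25 = 0.056234
α₁ = 1/(1 + 0.023988 + 0.056234) = 1/1.0802 = 0.9257; α₂ = α₁·K2/[H⁺] = 0.05206
α₁ + 2α₂ = 1.0299
CA = 1.0299 × 2.33 = 2.40 mmol/kg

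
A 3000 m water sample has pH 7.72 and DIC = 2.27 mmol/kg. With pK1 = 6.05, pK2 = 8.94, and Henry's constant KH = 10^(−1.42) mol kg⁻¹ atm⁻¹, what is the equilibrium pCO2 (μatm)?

α₀ = 1 / (1 + K1/[H⁺] + K1K2/[H⁺]²) = 1 / (1 + 10^+1.67 + 10^+0.45)
   = 1 / (1 + 46.774 + 2.8184) = 1/50.592 = 0.01977
[CO2*] = α₀ × DIC = 0.01977 × 2.27 = 0.04487 mmol/kg
pCO2 = [CO2*]/KH = 4.487×10^-5 / 3.802×10^-2 = 1180 μatm

pCO2 = 1180 μatm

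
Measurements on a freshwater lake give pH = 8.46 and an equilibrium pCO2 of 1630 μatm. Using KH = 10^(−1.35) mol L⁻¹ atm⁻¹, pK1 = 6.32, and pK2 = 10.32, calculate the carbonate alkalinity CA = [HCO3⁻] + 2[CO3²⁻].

CA = 10.3 mmol/L

[CO2*] = KH · pCO2 = 10^(−1.35) × 1630×10^-6 = 7.281×10^-5 mol/L
α₀ = 1/(1 + K1/[H⁺] + K1K2/[H⁺]²) = 1/(1 + 10^+2.14 + 10^+0.28) = 0.007095
DIC = [CO2*]/α₀ = 7.281×10^-5 / 0.007095 = 10.26 mmol/L
CA = (α₁ + 2α₂)·DIC = (0.9794 + 2×0.01352) × 10.26 = 10.3 mmol/L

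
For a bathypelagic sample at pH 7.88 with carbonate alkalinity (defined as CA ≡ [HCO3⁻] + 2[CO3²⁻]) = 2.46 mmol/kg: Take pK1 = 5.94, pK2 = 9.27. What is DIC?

CA = [HCO3⁻] + 2[CO3²⁻] = (α₁ + 2α₂)·DIC
At pH 7.88: [H⁺]/K1 = 10^-1.94 = 0.011482, K2/[H⁺] = 10^-1.39 = 0.040738
α₁ = 1/(1 + 0.011482 + 0.040738) = 1/1.0522 = 0.9504; α₂ = α₁·K2/[H⁺] = 0.03872
α₁ + 2α₂ = 1.0278
DIC = CA / (α₁ + 2α₂) = 2.46 / 1.0278 = 2.39 mmol/kg

DIC = 2.39 mmol/kg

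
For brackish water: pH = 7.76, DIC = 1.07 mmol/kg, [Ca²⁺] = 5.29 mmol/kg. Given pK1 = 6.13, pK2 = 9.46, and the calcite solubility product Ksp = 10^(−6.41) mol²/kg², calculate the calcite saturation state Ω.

α₂ = 1 / (1 + [H⁺]/K2 + [H⁺]²/(K1K2)) = 1 / (1 + 10^+1.70 + 10^+0.07)
   = 1 / (1 + 50.119 + 1.1749) = 1/52.294 = 0.01912
[CO3²⁻] = α₂ × DIC = 0.01912 × 1.07 = 0.02046 mmol/kg
Ksp = 10^(−6.41) = 3.890×10^-7
Ω = [Ca²⁺][CO3²⁻]/Ksp = (5.29×10^-3)(2.046×10^-5) / 3.890×10^-7 = 0.278

Ω = 0.278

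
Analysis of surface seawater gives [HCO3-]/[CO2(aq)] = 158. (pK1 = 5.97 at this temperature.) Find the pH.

From K1 = [H⁺][HCO3-]/[CO2(aq)]:  pH = pK1 + log₁₀([HCO3-]/[CO2(aq)])
log₁₀(158) = +2.199
pH = 5.97 + (+2.199) = 8.17

pH = 8.17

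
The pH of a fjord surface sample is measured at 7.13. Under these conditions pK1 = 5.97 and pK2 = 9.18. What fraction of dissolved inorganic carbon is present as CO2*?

α₀ = 0.0642

α₀ = 1 / (1 + K1/[H⁺] + K1K2/[H⁺]²) = 1 / (1 + 10^+1.16 + 10^-0.89)
   = 1 / (1 + 14.454 + 0.12882) = 1/15.583 = 0.06417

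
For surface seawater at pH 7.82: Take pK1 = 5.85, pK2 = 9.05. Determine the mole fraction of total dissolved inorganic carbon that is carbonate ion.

α₂ = 1 / (1 + [H⁺]/K2 + [H⁺]²/(K1K2)) = 1 / (1 + 10^+1.23 + 10^-0.74)
   = 1 / (1 + 16.982 + 0.18197) = 1/18.164 = 0.05505

α₂ = 0.0551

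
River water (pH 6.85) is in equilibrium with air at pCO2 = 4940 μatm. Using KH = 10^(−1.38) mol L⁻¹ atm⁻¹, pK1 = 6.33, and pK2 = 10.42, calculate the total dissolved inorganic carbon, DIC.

DIC = 0.888 mmol/L

[CO2*] = KH · pCO2 = 10^(−1.38) × 4940×10^-6 = 2.059×10^-4 mol/L
α₀ = 1/(1 + K1/[H⁺] + K1K2/[H⁺]²) = 1/(1 + 10^+0.52 + 10^-3.05) = 0.2319
DIC = [CO2*]/α₀ = 2.059×10^-4 / 0.2319 = 0.888 mmol/L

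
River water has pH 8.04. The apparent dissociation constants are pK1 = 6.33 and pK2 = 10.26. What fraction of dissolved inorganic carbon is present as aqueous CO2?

α₀ = 1 / (1 + K1/[H⁺] + K1K2/[H⁺]²) = 1 / (1 + 10^+1.71 + 10^-0.51)
   = 1 / (1 + 51.286 + 0.30903) = 1/52.595 = 0.01901

α₀ = 0.0190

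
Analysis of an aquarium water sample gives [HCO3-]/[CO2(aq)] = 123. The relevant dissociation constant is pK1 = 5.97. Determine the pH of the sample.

From K1 = [H⁺][HCO3-]/[CO2(aq)]:  pH = pK1 + log₁₀([HCO3-]/[CO2(aq)])
log₁₀(123) = +2.090
pH = 5.97 + (+2.090) = 8.06

pH = 8.06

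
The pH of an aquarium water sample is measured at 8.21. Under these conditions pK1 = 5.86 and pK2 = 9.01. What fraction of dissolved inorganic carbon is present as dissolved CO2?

α₀ = 0.00384

α₀ = 1 / (1 + K1/[H⁺] + K1K2/[H⁺]²) = 1 / (1 + 10^+2.35 + 10^+1.55)
   = 1 / (1 + 223.87 + 35.481) = 1/260.35 = 0.003841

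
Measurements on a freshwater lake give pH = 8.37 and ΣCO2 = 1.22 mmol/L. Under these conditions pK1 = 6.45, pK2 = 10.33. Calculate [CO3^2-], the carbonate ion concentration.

[CO3²⁻] = 13.1 μmol/L

α₂ = 1 / (1 + [H⁺]/K2 + [H⁺]²/(K1K2)) = 1 / (1 + 10^+1.96 + 10^+0.04)
   = 1 / (1 + 91.201 + 1.0965) = 1/93.298 = 0.01072
[CO3²⁻] = α₂ × DIC = 0.01072 × 1.22 = 0.0131 mmol/L = 13.1 μmol/L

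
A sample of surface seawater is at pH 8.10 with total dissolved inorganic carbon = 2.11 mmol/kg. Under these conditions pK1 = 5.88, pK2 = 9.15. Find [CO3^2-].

α₂ = 1 / (1 + [H⁺]/K2 + [H⁺]²/(K1K2)) = 1 / (1 + 10^+1.05 + 10^-1.17)
   = 1 / (1 + 11.220 + 0.067608) = 1/12.288 = 0.08138
[CO3²⁻] = α₂ × DIC = 0.08138 × 2.11 = 0.172 mmol/kg

[CO3²⁻] = 0.172 mmol/kg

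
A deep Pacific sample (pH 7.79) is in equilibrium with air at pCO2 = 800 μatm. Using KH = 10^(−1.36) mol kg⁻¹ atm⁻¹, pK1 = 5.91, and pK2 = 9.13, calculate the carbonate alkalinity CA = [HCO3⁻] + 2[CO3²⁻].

[CO2*] = KH · pCO2 = 10^(−1.36) × 800×10^-6 = 3.492×10^-5 mol/kg
α₀ = 1/(1 + K1/[H⁺] + K1K2/[H⁺]²) = 1/(1 + 10^+1.88 + 10^+0.54) = 0.01245
DIC = [CO2*]/α₀ = 3.492×10^-5 / 0.01245 = 2.805 mmol/kg
CA = (α₁ + 2α₂)·DIC = (0.9444 + 2×0.04317) × 2.805 = 2.89 mmol/kg

CA = 2.89 mmol/kg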